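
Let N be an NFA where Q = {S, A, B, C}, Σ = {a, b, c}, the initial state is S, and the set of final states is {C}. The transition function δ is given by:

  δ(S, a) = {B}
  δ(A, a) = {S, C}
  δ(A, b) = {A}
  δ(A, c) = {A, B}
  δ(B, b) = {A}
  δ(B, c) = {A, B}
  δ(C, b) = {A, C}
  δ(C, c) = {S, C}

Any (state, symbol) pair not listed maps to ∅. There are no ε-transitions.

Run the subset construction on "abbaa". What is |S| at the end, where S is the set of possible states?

1

Start in {S}.
Read 'a': S→{B}; now {B}.
Read 'b': B→{A}; now {A}.
Read 'b': A→{A}; now {A}.
Read 'a': A→{S, C}; now {S, C}.
Read 'a': S→{B}, C→∅; now {B}.
That set has 1 state.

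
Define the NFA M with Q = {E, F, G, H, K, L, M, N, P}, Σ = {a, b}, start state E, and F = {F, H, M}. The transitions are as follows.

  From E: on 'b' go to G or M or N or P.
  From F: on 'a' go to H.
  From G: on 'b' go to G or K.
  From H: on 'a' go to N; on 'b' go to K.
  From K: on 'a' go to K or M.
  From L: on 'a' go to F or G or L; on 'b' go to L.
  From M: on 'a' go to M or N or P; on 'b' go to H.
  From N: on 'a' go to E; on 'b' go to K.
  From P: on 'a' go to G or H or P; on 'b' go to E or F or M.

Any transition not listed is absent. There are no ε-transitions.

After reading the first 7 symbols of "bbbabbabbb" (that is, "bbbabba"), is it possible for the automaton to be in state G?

Yes

Start in {E}.
Read 'b': E→{G, M, N, P}; now {G, M, N, P}.
Read 'b': G→{G, K}, M→{H}, N→{K}, P→{E, F, M}; now {E, F, G, H, K, M}.
Read 'b': E→{G, M, N, P}, F→∅, G→{G, K}, H→{K}, K→∅, M→{H}; now {G, H, K, M, N, P}.
Read 'a': G→∅, H→{N}, K→{K, M}, M→{M, N, P}, N→{E}, P→{G, H, P}; now {E, G, H, K, M, N, P}.
Read 'b': E→{G, M, N, P}, G→{G, K}, H→{K}, K→∅, M→{H}, N→{K}, P→{E, F, M}; now {E, F, G, H, K, M, N, P}.
Read 'b': E→{G, M, N, P}, F→∅, G→{G, K}, H→{K}, K→∅, M→{H}, N→{K}, P→{E, F, M}; now {E, F, G, H, K, M, N, P}.
Read 'a': E→∅, F→{H}, G→∅, H→{N}, K→{K, M}, M→{M, N, P}, N→{E}, P→{G, H, P}; now {E, G, H, K, M, N, P}.
State G is in {E, G, H, K, M, N, P}.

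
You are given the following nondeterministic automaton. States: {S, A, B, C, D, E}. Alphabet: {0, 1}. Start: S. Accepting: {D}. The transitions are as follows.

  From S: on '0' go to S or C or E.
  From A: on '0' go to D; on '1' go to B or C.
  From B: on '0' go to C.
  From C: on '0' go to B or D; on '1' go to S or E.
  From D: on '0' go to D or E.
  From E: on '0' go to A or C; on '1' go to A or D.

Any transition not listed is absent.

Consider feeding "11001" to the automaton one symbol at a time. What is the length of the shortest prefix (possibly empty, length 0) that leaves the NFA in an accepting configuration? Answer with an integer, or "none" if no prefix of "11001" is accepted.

Start in {S}.
Read '1': S→∅; now ∅.
The set is empty and remains empty for the remaining 4 symbols.
No reachable set along the way intersects F.

none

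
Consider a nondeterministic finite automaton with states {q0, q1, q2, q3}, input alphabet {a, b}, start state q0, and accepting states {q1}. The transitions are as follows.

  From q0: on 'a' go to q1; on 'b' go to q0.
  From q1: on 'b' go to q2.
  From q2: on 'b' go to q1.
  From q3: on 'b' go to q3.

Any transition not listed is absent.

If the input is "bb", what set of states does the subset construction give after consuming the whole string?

{q0}

Start in {q0}.
Read 'b': {q0} → {q0}.
Read 'b': {q0} → {q0}.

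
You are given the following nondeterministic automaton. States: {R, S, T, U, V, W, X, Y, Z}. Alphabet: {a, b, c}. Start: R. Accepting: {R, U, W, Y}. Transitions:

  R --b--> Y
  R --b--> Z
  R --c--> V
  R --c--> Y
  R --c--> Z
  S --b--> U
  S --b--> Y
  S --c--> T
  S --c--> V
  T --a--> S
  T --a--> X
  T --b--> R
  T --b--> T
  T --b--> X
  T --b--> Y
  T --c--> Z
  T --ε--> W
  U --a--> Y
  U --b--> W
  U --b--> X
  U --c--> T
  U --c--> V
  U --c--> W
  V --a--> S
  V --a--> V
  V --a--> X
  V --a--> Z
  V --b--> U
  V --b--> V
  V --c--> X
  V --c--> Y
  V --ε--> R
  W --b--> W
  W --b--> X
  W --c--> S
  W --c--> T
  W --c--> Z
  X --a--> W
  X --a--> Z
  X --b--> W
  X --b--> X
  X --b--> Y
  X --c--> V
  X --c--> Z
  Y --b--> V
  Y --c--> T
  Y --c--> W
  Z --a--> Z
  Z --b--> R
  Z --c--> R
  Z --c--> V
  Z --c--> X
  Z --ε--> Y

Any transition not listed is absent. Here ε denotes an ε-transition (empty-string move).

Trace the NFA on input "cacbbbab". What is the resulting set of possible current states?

Start in {R}.
Read 'c': {R} → {R, V, Y, Z}.
Read 'a': {R, V, Y, Z} → {R, S, V, X, Y, Z}.
Read 'c': {R, S, V, X, Y, Z} → {R, T, V, W, X, Y, Z}.
Read 'b': {R, T, V, W, X, Y, Z} → {R, T, U, V, W, X, Y, Z}.
Read 'b': {R, T, U, V, W, X, Y, Z} → {R, T, U, V, W, X, Y, Z}.
Read 'b': {R, T, U, V, W, X, Y, Z} → {R, T, U, V, W, X, Y, Z}.
Read 'a': {R, T, U, V, W, X, Y, Z} → {R, S, V, W, X, Y, Z}.
Read 'b': {R, S, V, W, X, Y, Z} → {R, U, V, W, X, Y, Z}.

{R, U, V, W, X, Y, Z}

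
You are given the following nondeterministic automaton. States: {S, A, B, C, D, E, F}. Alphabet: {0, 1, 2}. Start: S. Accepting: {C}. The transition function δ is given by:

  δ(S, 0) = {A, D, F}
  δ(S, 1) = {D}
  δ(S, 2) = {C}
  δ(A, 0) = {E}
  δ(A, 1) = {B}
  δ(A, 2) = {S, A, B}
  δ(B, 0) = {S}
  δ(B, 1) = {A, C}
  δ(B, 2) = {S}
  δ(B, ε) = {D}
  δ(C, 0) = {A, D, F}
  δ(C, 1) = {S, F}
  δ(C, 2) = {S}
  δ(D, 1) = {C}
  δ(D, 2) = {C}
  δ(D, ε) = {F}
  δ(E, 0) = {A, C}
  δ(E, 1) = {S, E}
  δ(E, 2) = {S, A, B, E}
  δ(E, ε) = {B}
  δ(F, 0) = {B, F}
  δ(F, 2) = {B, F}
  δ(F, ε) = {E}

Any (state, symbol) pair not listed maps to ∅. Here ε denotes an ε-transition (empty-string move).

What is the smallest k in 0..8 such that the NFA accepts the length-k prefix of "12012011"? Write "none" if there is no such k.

Start in {S}.
Read '1': S→{D}; union {D}; ε-closure = {B, D, E, F}.
Read '2': B→{S}, D→{C}, E→{S, A, B, E}, F→{B, F}; union {S, A, B, C, E, F}; ε-closure = {S, A, B, C, D, E, F}.
None of the earlier sets intersect F, but {S, A, B, C, D, E, F} does.

2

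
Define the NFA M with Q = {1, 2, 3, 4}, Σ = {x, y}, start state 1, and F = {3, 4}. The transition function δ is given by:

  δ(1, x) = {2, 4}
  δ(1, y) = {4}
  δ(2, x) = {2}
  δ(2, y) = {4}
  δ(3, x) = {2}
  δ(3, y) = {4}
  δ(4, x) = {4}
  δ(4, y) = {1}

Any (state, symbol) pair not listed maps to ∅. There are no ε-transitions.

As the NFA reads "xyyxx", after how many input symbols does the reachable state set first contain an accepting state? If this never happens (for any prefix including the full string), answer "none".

Start in {1}.
Read 'x': {1} → {2, 4}.
None of the earlier sets intersect F, but {2, 4} does.

1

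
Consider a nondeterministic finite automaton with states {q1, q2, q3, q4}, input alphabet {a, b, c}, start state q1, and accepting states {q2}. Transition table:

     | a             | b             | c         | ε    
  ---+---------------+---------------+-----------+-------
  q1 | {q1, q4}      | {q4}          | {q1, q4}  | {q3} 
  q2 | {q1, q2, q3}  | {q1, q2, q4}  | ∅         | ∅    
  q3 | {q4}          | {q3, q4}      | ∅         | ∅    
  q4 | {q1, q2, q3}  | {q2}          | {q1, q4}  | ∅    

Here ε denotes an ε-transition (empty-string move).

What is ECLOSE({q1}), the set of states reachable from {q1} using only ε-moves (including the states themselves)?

Begin with {q1}.
ε-move q1 → q3; add q3.

{q1, q3}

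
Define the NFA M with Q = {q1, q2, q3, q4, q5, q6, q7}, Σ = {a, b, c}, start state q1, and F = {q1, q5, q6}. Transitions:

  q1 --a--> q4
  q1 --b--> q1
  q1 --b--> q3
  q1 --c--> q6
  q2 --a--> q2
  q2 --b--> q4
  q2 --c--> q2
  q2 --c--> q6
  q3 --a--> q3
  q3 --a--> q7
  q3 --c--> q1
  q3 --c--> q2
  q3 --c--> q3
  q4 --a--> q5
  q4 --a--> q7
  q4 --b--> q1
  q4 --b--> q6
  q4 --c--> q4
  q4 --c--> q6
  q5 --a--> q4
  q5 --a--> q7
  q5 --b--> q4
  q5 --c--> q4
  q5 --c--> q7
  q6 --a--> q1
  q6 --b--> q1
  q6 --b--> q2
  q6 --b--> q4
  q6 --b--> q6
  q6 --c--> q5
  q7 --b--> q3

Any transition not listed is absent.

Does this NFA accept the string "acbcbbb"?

Start in {q1}.
Read 'a': {q1} → {q4}.
Read 'c': {q4} → {q4, q6}.
Read 'b': {q4, q6} → {q1, q2, q4, q6}.
Read 'c': {q1, q2, q4, q6} → {q2, q4, q5, q6}.
Read 'b': {q2, q4, q5, q6} → {q1, q2, q4, q6}.
Read 'b': {q1, q2, q4, q6} → {q1, q2, q3, q4, q6}.
Read 'b': {q1, q2, q3, q4, q6} → {q1, q2, q3, q4, q6}.
The final set {q1, q2, q3, q4, q6} contains the accepting states q1, q6.

Yes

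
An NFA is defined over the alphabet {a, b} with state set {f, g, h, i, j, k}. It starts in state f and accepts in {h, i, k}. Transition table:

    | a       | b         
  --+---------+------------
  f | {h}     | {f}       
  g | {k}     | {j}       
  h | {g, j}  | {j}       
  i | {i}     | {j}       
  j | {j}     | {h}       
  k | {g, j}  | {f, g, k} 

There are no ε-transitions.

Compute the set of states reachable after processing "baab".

Start in {f}.
Read 'b': f→{f}; now {f}.
Read 'a': f→{h}; now {h}.
Read 'a': h→{g, j}; now {g, j}.
Read 'b': g→{j}, j→{h}; now {h, j}.

{h, j}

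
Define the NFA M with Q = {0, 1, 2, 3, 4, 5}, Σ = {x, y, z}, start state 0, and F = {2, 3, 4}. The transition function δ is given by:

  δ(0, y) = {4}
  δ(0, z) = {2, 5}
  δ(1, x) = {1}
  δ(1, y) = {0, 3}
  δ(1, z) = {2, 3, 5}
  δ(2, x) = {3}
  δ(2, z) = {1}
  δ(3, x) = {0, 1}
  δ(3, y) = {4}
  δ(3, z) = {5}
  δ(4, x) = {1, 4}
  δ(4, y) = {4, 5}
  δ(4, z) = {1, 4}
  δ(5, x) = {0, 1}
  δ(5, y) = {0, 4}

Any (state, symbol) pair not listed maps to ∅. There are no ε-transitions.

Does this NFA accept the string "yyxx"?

Yes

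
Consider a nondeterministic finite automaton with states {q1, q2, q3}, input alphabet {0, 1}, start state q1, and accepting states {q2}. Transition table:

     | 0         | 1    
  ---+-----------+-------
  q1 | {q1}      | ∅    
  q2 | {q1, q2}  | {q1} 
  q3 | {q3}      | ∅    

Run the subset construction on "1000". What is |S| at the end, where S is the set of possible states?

0

Start in {q1}.
Read '1': q1→∅; now ∅.
The set is empty and remains empty for the remaining 3 symbols.
That set has 0 states.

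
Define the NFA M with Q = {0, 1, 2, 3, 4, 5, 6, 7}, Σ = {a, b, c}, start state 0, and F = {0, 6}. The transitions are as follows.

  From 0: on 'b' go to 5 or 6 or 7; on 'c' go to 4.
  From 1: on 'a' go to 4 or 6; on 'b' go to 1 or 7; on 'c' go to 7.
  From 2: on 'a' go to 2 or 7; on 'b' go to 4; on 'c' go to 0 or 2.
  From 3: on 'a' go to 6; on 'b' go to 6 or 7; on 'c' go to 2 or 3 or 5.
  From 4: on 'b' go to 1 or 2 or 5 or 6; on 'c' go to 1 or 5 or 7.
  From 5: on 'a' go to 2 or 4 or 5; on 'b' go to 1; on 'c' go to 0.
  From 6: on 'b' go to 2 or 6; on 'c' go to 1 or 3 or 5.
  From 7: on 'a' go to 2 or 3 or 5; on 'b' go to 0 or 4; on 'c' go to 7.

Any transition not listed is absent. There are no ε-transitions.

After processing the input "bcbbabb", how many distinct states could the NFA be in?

7

Start in {0}.
Read 'b': 0→{5, 6, 7}; now {5, 6, 7}.
Read 'c': 5→{0}, 6→{1, 3, 5}, 7→{7}; now {0, 1, 3, 5, 7}.
Read 'b': 0→{5, 6, 7}, 1→{1, 7}, 3→{6, 7}, 5→{1}, 7→{0, 4}; now {0, 1, 4, 5, 6, 7}.
Read 'b': 0→{5, 6, 7}, 1→{1, 7}, 4→{1, 2, 5, 6}, 5→{1}, 6→{2, 6}, 7→{0, 4}; now {0, 1, 2, 4, 5, 6, 7}.
Read 'a': 0→∅, 1→{4, 6}, 2→{2, 7}, 4→∅, 5→{2, 4, 5}, 6→∅, 7→{2, 3, 5}; now {2, 3, 4, 5, 6, 7}.
Read 'b': 2→{4}, 3→{6, 7}, 4→{1, 2, 5, 6}, 5→{1}, 6→{2, 6}, 7→{0, 4}; now {0, 1, 2, 4, 5, 6, 7}.
Read 'b': 0→{5, 6, 7}, 1→{1, 7}, 2→{4}, 4→{1, 2, 5, 6}, 5→{1}, 6→{2, 6}, 7→{0, 4}; now {0, 1, 2, 4, 5, 6, 7}.
That set has 7 states.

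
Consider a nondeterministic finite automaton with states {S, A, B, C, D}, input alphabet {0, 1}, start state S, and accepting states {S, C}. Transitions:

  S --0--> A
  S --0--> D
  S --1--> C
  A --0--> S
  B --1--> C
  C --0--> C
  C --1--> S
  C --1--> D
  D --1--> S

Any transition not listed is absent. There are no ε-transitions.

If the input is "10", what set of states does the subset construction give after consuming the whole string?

{C}

Start in {S}.
Read '1': S→{C}; now {C}.
Read '0': C→{C}; now {C}.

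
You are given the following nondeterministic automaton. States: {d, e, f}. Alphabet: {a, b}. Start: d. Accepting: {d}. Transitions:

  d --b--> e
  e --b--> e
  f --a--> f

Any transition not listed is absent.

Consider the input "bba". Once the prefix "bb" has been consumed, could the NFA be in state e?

Start in {d}.
Read 'b': {d} → {e}.
Read 'b': {e} → {e}.
State e is in {e}.

Yes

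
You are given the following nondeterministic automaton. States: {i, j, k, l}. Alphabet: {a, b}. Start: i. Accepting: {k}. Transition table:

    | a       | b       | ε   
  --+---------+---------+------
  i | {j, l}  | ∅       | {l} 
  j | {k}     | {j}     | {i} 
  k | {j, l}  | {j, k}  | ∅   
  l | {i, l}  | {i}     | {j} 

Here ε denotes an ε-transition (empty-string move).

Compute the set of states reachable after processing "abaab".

{i, j, k, l}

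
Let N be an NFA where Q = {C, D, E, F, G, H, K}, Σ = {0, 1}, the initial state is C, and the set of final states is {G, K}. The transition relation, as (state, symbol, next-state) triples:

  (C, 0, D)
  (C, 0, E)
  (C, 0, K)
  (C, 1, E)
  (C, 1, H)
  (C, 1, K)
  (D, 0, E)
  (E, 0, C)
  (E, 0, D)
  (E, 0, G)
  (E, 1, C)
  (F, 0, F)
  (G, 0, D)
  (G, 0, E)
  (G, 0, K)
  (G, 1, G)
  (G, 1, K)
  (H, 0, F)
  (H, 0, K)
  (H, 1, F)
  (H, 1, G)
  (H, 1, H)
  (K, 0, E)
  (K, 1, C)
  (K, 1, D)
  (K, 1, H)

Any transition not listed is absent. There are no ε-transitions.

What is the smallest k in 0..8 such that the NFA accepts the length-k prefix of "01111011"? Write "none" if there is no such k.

Start in {C}.
Read '0': {C} → {D, E, K}.
None of the earlier sets intersect F, but {D, E, K} does.

1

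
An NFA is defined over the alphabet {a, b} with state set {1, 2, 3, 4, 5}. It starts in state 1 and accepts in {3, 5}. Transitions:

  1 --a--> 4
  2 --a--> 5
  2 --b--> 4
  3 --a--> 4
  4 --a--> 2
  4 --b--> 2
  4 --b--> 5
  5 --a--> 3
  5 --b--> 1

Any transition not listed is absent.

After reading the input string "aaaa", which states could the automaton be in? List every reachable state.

{3}

Start in {1}.
Read 'a': 1→{4}; now {4}.
Read 'a': 4→{2}; now {2}.
Read 'a': 2→{5}; now {5}.
Read 'a': 5→{3}; now {3}.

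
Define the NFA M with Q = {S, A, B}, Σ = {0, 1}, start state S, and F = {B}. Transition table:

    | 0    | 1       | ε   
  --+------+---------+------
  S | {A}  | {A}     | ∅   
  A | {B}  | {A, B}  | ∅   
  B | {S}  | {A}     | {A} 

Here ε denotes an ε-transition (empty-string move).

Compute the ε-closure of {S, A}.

Begin with {S, A}.
No ε-moves leave this set, so the closure equals the set itself.

{S, A}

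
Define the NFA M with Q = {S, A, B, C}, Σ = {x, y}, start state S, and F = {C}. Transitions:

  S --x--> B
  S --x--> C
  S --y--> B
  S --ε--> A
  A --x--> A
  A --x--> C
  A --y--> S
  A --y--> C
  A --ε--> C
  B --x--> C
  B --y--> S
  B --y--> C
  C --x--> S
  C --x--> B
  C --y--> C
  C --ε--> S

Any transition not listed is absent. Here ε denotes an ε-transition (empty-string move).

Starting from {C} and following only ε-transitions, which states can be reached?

{S, A, C}

Begin with {C}.
ε-move C → S; add S.
ε-move S → A; add A.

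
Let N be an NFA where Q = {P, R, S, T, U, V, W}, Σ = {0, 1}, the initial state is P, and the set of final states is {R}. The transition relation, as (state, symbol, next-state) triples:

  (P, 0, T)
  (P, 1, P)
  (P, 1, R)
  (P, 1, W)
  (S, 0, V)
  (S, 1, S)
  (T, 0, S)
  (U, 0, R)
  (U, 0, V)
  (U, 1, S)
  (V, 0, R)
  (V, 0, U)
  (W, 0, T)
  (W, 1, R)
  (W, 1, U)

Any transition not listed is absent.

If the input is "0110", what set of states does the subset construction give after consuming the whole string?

Start in {P}.
Read '0': {P} → {T}.
Read '1': {T} → ∅.
The set is empty and remains empty for the remaining 2 symbols.

∅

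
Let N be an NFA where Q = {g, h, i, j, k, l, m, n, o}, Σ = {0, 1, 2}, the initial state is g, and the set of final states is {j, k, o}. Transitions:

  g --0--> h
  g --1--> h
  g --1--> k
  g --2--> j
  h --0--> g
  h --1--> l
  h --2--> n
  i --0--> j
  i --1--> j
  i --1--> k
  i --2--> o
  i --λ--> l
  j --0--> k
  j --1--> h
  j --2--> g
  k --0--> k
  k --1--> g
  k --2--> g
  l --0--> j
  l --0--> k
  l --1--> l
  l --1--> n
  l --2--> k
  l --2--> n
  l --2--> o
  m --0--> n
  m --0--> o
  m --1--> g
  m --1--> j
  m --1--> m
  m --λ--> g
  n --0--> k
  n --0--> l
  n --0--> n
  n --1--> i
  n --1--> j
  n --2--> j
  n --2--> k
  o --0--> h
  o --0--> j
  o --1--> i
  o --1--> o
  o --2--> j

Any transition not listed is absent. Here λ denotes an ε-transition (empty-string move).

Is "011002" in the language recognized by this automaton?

Yes

Start in {g}.
Read '0': {g} → {h}.
Read '1': {h} → {l}.
Read '1': {l} → {l, n}.
Read '0': {l, n} → {j, k, l, n}.
Read '0': {j, k, l, n} → {j, k, l, n}.
Read '2': {j, k, l, n} → {g, j, k, n, o}.
The final set {g, j, k, n, o} contains the accepting states j, k, o.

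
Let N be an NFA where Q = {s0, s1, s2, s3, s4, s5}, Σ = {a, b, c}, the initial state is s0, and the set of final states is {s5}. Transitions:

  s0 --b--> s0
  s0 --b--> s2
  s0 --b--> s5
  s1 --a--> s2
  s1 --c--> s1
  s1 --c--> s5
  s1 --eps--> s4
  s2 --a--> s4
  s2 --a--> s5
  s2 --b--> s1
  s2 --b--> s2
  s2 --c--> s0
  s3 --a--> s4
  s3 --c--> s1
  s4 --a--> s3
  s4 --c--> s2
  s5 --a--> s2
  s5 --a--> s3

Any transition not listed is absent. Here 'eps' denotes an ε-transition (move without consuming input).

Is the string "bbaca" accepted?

Start in {s0}.
Read 'b': s0→{s0, s2, s5}; now {s0, s2, s5}.
Read 'b': s0→{s0, s2, s5}, s2→{s1, s2}, s5→∅; union {s0, s1, s2, s5}; ε-closure = {s0, s1, s2, s4, s5}.
Read 'a': s0→∅, s1→{s2}, s2→{s4, s5}, s4→{s3}, s5→{s2, s3}; now {s2, s3, s4, s5}.
Read 'c': s2→{s0}, s3→{s1}, s4→{s2}, s5→∅; union {s0, s1, s2}; ε-closure = {s0, s1, s2, s4}.
Read 'a': s0→∅, s1→{s2}, s2→{s4, s5}, s4→{s3}; now {s2, s3, s4, s5}.
The final set {s2, s3, s4, s5} contains the accepting state s5.

Yes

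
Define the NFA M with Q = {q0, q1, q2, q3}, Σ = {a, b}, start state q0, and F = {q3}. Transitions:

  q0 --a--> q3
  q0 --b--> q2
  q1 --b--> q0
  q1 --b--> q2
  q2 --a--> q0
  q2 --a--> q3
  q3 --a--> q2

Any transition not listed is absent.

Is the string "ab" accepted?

No

Start in {q0}.
Read 'a': {q0} → {q3}.
Read 'b': {q3} → ∅.
The final set ∅ contains no accepting state.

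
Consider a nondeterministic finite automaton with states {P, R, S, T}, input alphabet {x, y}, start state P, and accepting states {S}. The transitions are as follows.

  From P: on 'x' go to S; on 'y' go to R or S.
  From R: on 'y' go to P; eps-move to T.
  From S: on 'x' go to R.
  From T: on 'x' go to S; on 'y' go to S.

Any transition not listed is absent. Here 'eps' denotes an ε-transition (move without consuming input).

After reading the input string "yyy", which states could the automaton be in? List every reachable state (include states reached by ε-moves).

Start in {P}.
Read 'y': P→{R, S}; union {R, S}; ε-closure = {R, S, T}.
Read 'y': R→{P}, S→∅, T→{S}; now {P, S}.
Read 'y': P→{R, S}, S→∅; union {R, S}; ε-closure = {R, S, T}.

{R, S, T}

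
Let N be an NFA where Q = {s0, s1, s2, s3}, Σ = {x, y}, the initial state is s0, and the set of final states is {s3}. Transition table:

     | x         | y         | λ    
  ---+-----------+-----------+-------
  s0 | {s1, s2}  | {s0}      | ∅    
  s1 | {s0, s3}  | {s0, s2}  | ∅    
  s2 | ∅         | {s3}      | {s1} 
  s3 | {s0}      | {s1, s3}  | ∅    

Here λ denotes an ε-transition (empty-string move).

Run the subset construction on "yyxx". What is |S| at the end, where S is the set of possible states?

Start in {s0}.
Read 'y': s0→{s0}; now {s0}.
Read 'y': s0→{s0}; now {s0}.
Read 'x': s0→{s1, s2}; now {s1, s2}.
Read 'x': s1→{s0, s3}, s2→∅; now {s0, s3}.
That set has 2 states.

2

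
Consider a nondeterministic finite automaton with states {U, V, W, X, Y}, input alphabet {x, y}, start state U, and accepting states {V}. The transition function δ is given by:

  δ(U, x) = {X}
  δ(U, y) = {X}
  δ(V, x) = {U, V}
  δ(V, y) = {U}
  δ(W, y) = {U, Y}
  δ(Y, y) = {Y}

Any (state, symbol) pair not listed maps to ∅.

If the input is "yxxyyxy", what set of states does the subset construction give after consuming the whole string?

∅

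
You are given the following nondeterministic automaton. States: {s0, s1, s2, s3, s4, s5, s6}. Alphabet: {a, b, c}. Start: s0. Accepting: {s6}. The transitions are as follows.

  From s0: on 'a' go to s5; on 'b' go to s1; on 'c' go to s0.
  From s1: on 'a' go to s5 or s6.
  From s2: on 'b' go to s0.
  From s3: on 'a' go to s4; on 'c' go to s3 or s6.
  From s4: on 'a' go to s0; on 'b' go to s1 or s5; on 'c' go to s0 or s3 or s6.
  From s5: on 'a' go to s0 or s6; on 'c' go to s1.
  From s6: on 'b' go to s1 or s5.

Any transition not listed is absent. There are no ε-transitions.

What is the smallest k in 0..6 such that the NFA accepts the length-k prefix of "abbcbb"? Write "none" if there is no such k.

none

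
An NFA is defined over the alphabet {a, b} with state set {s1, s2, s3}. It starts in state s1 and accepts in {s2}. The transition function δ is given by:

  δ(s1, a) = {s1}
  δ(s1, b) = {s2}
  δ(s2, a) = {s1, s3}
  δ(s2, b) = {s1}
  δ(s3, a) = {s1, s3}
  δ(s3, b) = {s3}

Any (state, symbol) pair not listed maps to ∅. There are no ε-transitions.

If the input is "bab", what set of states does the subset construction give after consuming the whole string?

Start in {s1}.
Read 'b': s1→{s2}; now {s2}.
Read 'a': s2→{s1, s3}; now {s1, s3}.
Read 'b': s1→{s2}, s3→{s3}; now {s2, s3}.

{s2, s3}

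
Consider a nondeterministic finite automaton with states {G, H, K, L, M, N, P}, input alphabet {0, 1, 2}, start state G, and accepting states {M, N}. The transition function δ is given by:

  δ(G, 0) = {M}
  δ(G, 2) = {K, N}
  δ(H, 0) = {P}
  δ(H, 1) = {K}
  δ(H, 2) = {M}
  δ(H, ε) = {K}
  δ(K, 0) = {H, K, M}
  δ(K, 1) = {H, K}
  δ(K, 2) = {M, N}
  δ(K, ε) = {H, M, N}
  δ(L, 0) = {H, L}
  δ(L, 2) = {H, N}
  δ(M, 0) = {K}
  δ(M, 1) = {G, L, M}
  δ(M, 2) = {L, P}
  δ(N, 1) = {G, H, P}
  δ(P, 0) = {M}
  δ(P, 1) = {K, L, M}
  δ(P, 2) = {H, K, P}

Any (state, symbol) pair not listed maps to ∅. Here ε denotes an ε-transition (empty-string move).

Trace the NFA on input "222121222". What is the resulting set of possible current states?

Start in {G}.
Read '2': G→{K, N}; union {K, N}; ε-closure = {H, K, M, N}.
Read '2': H→{M}, K→{M, N}, M→{L, P}, N→∅; now {L, M, N, P}.
Read '2': L→{H, N}, M→{L, P}, N→∅, P→{H, K, P}; union {H, K, L, N, P}; ε-closure = {H, K, L, M, N, P}.
Read '1': H→{K}, K→{H, K}, L→∅, M→{G, L, M}, N→{G, H, P}, P→{K, L, M}; union {G, H, K, L, M, P}; ε-closure = {G, H, K, L, M, N, P}.
Read '2': G→{K, N}, H→{M}, K→{M, N}, L→{H, N}, M→{L, P}, N→∅, P→{H, K, P}; now {H, K, L, M, N, P}.
Read '1': H→{K}, K→{H, K}, L→∅, M→{G, L, M}, N→{G, H, P}, P→{K, L, M}; union {G, H, K, L, M, P}; ε-closure = {G, H, K, L, M, N, P}.
Read '2': G→{K, N}, H→{M}, K→{M, N}, L→{H, N}, M→{L, P}, N→∅, P→{H, K, P}; now {H, K, L, M, N, P}.
Read '2': H→{M}, K→{M, N}, L→{H, N}, M→{L, P}, N→∅, P→{H, K, P}; now {H, K, L, M, N, P}.
Read '2': H→{M}, K→{M, N}, L→{H, N}, M→{L, P}, N→∅, P→{H, K, P}; now {H, K, L, M, N, P}.

{H, K, L, M, N, P}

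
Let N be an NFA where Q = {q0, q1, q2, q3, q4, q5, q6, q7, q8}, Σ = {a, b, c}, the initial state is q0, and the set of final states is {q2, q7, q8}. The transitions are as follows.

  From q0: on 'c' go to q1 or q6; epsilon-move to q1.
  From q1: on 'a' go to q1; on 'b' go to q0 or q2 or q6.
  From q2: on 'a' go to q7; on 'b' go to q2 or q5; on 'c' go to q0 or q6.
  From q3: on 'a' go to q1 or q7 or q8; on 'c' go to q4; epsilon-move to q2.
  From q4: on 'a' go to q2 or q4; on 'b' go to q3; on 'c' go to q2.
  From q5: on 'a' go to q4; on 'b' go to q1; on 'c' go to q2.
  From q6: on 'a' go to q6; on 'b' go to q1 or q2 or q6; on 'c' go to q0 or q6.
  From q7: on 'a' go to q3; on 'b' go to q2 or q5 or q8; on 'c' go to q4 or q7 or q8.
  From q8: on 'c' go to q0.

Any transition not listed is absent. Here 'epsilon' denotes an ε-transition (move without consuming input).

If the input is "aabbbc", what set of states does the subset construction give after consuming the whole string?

{q0, q1, q2, q6}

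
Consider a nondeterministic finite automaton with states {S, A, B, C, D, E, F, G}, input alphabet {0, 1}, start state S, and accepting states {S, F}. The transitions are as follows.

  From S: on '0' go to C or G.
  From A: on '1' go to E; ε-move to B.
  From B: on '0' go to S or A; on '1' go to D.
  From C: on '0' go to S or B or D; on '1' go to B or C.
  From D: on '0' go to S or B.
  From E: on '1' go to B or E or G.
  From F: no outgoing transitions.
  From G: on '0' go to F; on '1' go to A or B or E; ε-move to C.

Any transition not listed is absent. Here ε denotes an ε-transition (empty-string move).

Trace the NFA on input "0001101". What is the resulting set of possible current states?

{D, E}

Start in {S}.
Read '0': {S} → {C, G}.
Read '0': {C, G} → {S, B, D, F}.
Read '0': {S, B, D, F} → {S, A, B, C, G}.
Read '1': {S, A, B, C, G} → {A, B, C, D, E}.
Read '1': {A, B, C, D, E} → {B, C, D, E, G}.
Read '0': {B, C, D, E, G} → {S, A, B, D, F}.
Read '1': {S, A, B, D, F} → {D, E}.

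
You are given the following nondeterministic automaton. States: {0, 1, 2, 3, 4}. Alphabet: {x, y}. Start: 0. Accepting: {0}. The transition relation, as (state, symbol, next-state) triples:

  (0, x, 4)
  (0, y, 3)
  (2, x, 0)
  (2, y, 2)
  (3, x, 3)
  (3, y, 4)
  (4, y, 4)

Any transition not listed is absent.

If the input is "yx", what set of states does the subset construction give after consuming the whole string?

Start in {0}.
Read 'y': 0→{3}; now {3}.
Read 'x': 3→{3}; now {3}.

{3}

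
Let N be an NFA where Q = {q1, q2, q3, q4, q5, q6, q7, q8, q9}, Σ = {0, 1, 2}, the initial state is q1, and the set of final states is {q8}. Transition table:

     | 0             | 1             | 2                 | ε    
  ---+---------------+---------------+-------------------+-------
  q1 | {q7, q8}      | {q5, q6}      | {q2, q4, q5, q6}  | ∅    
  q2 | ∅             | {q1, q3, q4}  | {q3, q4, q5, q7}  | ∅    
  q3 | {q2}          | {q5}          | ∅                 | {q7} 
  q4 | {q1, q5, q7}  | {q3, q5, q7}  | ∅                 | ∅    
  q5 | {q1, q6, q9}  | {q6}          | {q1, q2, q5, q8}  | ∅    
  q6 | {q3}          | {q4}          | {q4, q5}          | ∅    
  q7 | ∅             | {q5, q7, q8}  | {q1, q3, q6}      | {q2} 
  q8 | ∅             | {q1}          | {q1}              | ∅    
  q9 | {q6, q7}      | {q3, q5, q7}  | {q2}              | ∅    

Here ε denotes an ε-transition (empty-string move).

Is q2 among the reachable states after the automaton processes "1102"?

Yes

Start in {q1}.
Read '1': q1→{q5, q6}; now {q5, q6}.
Read '1': q5→{q6}, q6→{q4}; now {q4, q6}.
Read '0': q4→{q1, q5, q7}, q6→{q3}; union {q1, q3, q5, q7}; ε-closure = {q1, q2, q3, q5, q7}.
Read '2': q1→{q2, q4, q5, q6}, q2→{q3, q4, q5, q7}, q3→∅, q5→{q1, q2, q5, q8}, q7→{q1, q3, q6}; now {q1, q2, q3, q4, q5, q6, q7, q8}.
State q2 is in {q1, q2, q3, q4, q5, q6, q7, q8}.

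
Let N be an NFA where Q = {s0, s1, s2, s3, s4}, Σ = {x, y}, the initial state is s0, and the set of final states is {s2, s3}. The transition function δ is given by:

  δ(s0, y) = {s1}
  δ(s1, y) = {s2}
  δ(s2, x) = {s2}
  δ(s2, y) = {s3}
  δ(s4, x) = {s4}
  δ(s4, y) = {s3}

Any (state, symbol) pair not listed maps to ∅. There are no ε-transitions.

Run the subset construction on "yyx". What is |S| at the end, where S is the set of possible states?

Start in {s0}.
Read 'y': {s0} → {s1}.
Read 'y': {s1} → {s2}.
Read 'x': {s2} → {s2}.
That set has 1 state.

1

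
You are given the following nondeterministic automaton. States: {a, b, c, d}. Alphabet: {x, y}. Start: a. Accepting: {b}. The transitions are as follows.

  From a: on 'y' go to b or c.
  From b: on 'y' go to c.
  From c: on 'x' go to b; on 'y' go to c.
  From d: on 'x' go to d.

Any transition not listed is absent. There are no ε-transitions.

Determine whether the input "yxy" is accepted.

No

Start in {a}.
Read 'y': a→{b, c}; now {b, c}.
Read 'x': b→∅, c→{b}; now {b}.
Read 'y': b→{c}; now {c}.
The final set {c} contains no accepting state.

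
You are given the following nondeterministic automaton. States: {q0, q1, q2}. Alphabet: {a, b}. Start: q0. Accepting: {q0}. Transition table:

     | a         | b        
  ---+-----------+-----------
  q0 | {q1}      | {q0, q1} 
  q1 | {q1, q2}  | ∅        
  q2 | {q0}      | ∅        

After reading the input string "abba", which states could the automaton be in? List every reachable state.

∅

Start in {q0}.
Read 'a': {q0} → {q1}.
Read 'b': {q1} → ∅.
The set is empty and remains empty for the remaining 2 symbols.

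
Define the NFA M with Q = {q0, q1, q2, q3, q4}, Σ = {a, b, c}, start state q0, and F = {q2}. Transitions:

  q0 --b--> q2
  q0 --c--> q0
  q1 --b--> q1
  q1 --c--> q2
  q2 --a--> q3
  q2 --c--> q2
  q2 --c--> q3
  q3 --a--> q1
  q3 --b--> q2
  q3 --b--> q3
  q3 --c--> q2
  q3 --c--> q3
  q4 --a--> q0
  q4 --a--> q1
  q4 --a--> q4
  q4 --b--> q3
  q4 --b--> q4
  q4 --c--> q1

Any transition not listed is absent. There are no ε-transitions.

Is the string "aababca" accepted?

No

Start in {q0}.
Read 'a': q0→∅; now ∅.
The set is empty and remains empty for the remaining 6 symbols.
The final set ∅ contains no accepting state.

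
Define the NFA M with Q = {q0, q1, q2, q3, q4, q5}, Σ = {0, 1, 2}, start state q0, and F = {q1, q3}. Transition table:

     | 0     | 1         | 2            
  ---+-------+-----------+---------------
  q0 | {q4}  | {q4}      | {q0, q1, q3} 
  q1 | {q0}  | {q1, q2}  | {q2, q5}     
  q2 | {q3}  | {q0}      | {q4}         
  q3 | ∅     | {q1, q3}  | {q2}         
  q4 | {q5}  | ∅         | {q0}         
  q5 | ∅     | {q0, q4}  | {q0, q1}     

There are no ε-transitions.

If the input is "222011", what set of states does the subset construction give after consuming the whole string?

Start in {q0}.
Read '2': q0→{q0, q1, q3}; now {q0, q1, q3}.
Read '2': q0→{q0, q1, q3}, q1→{q2, q5}, q3→{q2}; now {q0, q1, q2, q3, q5}.
Read '2': q0→{q0, q1, q3}, q1→{q2, q5}, q2→{q4}, q3→{q2}, q5→{q0, q1}; now {q0, q1, q2, q3, q4, q5}.
Read '0': q0→{q4}, q1→{q0}, q2→{q3}, q3→∅, q4→{q5}, q5→∅; now {q0, q3, q4, q5}.
Read '1': q0→{q4}, q3→{q1, q3}, q4→∅, q5→{q0, q4}; now {q0, q1, q3, q4}.
Read '1': q0→{q4}, q1→{q1, q2}, q3→{q1, q3}, q4→∅; now {q1, q2, q3, q4}.

{q1, q2, q3, q4}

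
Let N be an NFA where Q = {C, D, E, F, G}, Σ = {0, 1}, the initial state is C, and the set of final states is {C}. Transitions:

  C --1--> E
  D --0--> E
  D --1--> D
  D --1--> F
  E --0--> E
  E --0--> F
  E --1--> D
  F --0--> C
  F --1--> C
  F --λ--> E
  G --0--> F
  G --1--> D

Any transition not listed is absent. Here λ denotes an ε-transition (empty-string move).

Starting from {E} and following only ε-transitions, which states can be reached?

Begin with {E}.
No ε-moves leave this set, so the closure equals the set itself.

{E}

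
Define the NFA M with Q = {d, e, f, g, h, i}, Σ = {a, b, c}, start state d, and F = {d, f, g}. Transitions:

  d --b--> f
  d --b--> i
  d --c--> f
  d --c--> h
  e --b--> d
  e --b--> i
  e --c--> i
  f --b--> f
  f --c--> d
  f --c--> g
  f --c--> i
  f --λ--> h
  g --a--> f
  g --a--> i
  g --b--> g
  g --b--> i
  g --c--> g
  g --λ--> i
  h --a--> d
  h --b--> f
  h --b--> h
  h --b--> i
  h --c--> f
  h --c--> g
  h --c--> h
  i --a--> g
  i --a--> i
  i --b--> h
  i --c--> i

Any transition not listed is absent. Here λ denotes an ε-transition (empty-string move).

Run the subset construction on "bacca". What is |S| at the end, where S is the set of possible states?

5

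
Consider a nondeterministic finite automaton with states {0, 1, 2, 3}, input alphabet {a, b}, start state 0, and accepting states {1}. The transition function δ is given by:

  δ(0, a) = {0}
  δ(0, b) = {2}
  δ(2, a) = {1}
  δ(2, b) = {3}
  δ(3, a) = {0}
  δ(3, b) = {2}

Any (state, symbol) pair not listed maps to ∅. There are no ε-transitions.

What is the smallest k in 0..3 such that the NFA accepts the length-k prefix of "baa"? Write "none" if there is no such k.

Start in {0}.
Read 'b': 0→{2}; now {2}.
Read 'a': 2→{1}; now {1}.
None of the earlier sets intersect F, but {1} does.

2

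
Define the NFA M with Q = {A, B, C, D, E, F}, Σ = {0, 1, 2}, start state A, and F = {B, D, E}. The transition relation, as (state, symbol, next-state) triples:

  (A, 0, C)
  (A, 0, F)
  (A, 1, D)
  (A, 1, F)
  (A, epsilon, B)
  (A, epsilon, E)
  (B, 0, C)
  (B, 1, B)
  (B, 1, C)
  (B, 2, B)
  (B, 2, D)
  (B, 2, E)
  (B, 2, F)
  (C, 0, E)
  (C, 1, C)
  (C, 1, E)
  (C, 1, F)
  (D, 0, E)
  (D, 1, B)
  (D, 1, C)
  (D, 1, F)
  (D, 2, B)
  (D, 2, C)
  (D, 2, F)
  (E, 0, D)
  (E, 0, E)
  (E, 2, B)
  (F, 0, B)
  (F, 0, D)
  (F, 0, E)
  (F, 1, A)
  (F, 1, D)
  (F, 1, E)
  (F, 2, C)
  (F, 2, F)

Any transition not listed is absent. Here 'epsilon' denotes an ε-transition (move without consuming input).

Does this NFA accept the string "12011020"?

Start: ε-closure({A}) = {A, B, E}.
Read '1': A→{D, F}, B→{B, C}, E→∅; now {B, C, D, F}.
Read '2': B→{B, D, E, F}, C→∅, D→{B, C, F}, F→{C, F}; now {B, C, D, E, F}.
Read '0': B→{C}, C→{E}, D→{E}, E→{D, E}, F→{B, D, E}; now {B, C, D, E}.
Read '1': B→{B, C}, C→{C, E, F}, D→{B, C, F}, E→∅; now {B, C, E, F}.
Read '1': B→{B, C}, C→{C, E, F}, E→∅, F→{A, D, E}; now {A, B, C, D, E, F}.
Read '0': A→{C, F}, B→{C}, C→{E}, D→{E}, E→{D, E}, F→{B, D, E}; now {B, C, D, E, F}.
Read '2': B→{B, D, E, F}, C→∅, D→{B, C, F}, E→{B}, F→{C, F}; now {B, C, D, E, F}.
Read '0': B→{C}, C→{E}, D→{E}, E→{D, E}, F→{B, D, E}; now {B, C, D, E}.
The final set {B, C, D, E} contains the accepting states B, D, E.

Yes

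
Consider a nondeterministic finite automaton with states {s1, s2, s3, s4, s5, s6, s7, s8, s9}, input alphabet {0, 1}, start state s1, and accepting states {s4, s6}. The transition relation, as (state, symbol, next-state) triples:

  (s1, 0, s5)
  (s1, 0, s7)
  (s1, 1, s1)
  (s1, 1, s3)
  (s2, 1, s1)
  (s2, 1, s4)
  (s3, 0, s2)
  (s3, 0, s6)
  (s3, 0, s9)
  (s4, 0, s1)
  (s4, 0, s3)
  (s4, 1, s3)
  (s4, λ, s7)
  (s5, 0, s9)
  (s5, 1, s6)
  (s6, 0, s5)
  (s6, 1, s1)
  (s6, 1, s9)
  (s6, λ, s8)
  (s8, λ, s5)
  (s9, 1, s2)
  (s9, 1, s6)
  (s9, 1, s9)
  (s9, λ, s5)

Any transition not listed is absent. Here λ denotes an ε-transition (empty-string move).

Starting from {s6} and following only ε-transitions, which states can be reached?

{s5, s6, s8}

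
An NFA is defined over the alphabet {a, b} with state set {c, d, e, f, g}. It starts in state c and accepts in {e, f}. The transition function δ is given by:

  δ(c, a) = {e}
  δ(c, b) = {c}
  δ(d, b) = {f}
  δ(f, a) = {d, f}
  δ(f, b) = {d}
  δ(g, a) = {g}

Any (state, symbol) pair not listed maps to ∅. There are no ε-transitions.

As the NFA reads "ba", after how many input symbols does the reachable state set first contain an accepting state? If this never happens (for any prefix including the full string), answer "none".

Start in {c}.
Read 'b': {c} → {c}.
Read 'a': {c} → {e}.
None of the earlier sets intersect F, but {e} does.

2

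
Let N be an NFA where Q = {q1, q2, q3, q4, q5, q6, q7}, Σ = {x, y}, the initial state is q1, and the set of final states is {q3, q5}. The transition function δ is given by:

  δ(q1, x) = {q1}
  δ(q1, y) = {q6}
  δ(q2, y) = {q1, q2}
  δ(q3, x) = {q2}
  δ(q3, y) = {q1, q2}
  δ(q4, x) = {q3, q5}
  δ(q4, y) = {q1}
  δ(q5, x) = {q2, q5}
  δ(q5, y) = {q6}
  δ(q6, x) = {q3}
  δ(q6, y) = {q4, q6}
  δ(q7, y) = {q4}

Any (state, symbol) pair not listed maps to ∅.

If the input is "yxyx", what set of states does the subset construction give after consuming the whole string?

Start in {q1}.
Read 'y': {q1} → {q6}.
Read 'x': {q6} → {q3}.
Read 'y': {q3} → {q1, q2}.
Read 'x': {q1, q2} → {q1}.

{q1}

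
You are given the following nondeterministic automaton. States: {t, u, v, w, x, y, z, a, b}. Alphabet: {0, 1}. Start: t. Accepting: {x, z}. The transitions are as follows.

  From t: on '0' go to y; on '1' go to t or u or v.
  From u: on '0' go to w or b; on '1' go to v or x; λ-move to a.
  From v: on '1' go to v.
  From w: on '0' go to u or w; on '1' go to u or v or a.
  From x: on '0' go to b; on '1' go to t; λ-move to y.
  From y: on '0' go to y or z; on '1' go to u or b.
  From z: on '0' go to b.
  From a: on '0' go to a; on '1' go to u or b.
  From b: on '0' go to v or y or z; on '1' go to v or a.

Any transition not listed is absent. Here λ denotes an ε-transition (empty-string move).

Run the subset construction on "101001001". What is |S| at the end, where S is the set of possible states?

Start in {t}.
Read '1': t→{t, u, v}; union {t, u, v}; ε-closure = {t, u, v, a}.
Read '0': t→{y}, u→{w, b}, v→∅, a→{a}; now {w, y, a, b}.
Read '1': w→{u, v, a}, y→{u, b}, a→{u, b}, b→{v, a}; now {u, v, a, b}.
Read '0': u→{w, b}, v→∅, a→{a}, b→{v, y, z}; now {v, w, y, z, a, b}.
Read '0': v→∅, w→{u, w}, y→{y, z}, z→{b}, a→{a}, b→{v, y, z}; now {u, v, w, y, z, a, b}.
Read '1': u→{v, x}, v→{v}, w→{u, v, a}, y→{u, b}, z→∅, a→{u, b}, b→{v, a}; union {u, v, x, a, b}; ε-closure = {u, v, x, y, a, b}.
Read '0': u→{w, b}, v→∅, x→{b}, y→{y, z}, a→{a}, b→{v, y, z}; now {v, w, y, z, a, b}.
Read '0': v→∅, w→{u, w}, y→{y, z}, z→{b}, a→{a}, b→{v, y, z}; now {u, v, w, y, z, a, b}.
Read '1': u→{v, x}, v→{v}, w→{u, v, a}, y→{u, b}, z→∅, a→{u, b}, b→{v, a}; union {u, v, x, a, b}; ε-closure = {u, v, x, y, a, b}.
That set has 6 states.

6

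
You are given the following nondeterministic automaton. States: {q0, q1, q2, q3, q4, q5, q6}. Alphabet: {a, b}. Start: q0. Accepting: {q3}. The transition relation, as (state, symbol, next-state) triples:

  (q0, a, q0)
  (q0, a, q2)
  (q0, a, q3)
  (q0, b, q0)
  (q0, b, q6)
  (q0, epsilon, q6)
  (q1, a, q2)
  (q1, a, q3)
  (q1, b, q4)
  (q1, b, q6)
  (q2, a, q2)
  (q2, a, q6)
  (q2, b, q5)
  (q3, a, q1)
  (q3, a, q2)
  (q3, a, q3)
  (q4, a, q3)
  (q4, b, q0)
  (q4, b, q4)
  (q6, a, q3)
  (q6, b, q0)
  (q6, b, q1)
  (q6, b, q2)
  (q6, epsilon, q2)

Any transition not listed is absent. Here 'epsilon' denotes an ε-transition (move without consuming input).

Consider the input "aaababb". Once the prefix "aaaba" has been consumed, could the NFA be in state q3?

Start: ε-closure({q0}) = {q0, q2, q6}.
Read 'a': q0→{q0, q2, q3}, q2→{q2, q6}, q6→{q3}; now {q0, q2, q3, q6}.
Read 'a': q0→{q0, q2, q3}, q2→{q2, q6}, q3→{q1, q2, q3}, q6→{q3}; now {q0, q1, q2, q3, q6}.
Read 'a': q0→{q0, q2, q3}, q1→{q2, q3}, q2→{q2, q6}, q3→{q1, q2, q3}, q6→{q3}; now {q0, q1, q2, q3, q6}.
Read 'b': q0→{q0, q6}, q1→{q4, q6}, q2→{q5}, q3→∅, q6→{q0, q1, q2}; now {q0, q1, q2, q4, q5, q6}.
Read 'a': q0→{q0, q2, q3}, q1→{q2, q3}, q2→{q2, q6}, q4→{q3}, q5→∅, q6→{q3}; now {q0, q2, q3, q6}.
State q3 is in {q0, q2, q3, q6}.

Yes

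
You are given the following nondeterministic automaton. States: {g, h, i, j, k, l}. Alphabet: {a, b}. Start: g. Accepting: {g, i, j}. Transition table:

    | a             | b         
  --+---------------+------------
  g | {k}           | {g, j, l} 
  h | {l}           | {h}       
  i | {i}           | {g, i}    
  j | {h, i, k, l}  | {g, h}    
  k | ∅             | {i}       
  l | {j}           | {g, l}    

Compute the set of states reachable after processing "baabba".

Start in {g}.
Read 'b': {g} → {g, j, l}.
Read 'a': {g, j, l} → {h, i, j, k, l}.
Read 'a': {h, i, j, k, l} → {h, i, j, k, l}.
Read 'b': {h, i, j, k, l} → {g, h, i, l}.
Read 'b': {g, h, i, l} → {g, h, i, j, l}.
Read 'a': {g, h, i, j, l} → {h, i, j, k, l}.

{h, i, j, k, l}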